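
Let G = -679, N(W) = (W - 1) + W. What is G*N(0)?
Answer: 679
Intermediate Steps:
N(W) = -1 + 2*W (N(W) = (-1 + W) + W = -1 + 2*W)
G*N(0) = -679*(-1 + 2*0) = -679*(-1 + 0) = -679*(-1) = 679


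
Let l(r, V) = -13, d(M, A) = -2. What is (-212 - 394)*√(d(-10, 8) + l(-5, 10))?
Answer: -606*I*√15 ≈ -2347.0*I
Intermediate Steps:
(-212 - 394)*√(d(-10, 8) + l(-5, 10)) = (-212 - 394)*√(-2 - 13) = -606*I*√15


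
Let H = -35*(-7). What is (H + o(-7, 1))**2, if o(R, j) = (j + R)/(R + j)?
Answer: 60516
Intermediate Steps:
H = 245
o(R, j) = 1 (o(R, j) = (R + j)/(R + j) = 1)
(H + o(-7, 1))**2 = (245 + 1)**2 = 246**2 = 60516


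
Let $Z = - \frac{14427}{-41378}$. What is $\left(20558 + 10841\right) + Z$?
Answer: $\frac{1299242249}{41378} \approx 31399.0$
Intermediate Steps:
$Z = \frac{14427}{41378}$ ($Z = \left(-14427\right) \left(- \frac{1}{41378}\right) = \frac{14427}{41378} \approx 0.34866$)
$\left(20558 + 10841\right) + Z = \left(20558 + 10841\right) + \frac{14427}{41378} = 31399 + \frac{14427}{41378} = \frac{1299242249}{41378}$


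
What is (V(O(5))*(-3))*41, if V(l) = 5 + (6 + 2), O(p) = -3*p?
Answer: -1599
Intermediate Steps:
V(l) = 13 (V(l) = 5 + 8 = 13)
(V(O(5))*(-3))*41 = (13*(-3))*41 = -39*41 = -1599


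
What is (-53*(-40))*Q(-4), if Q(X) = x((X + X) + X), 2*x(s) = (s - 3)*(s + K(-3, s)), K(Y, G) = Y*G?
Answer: -381600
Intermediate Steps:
K(Y, G) = G*Y
x(s) = -s*(-3 + s) (x(s) = ((s - 3)*(s + s*(-3)))/2 = ((-3 + s)*(s - 3*s))/2 = ((-3 + s)*(-2*s))/2 = (-2*s*(-3 + s))/2 = -s*(-3 + s))
Q(X) = 3*X*(3 - 3*X) (Q(X) = ((X + X) + X)*(3 - ((X + X) + X)) = (2*X + X)*(3 - (2*X + X)) = (3*X)*(3 - 3*X) = 3*X*(3 - 3*X))
(-53*(-40))*Q(-4) = (-53*(-40))*(9*(-4)*(1 - 1*(-4))) = 2120*(9*(-4)*(1 + 4)) = 2120*(9*(-4)*5) = 2120*(-180) = -381600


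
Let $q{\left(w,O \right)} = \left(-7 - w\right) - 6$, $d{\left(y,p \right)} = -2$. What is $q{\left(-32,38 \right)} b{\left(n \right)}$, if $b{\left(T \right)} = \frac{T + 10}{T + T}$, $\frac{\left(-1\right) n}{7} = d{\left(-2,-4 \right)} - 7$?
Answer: $\frac{1387}{126} \approx 11.008$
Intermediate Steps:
$q{\left(w,O \right)} = -13 - w$
$n = 63$ ($n = - 7 \left(-2 - 7\right) = \left(-7\right) \left(-9\right) = 63$)
$b{\left(T \right)} = \frac{10 + T}{2 T}$
$q{\left(-32,38 \right)} b{\left(n \right)} = \left(-13 - -32\right) \frac{10 + 63}{2 \cdot 63} = \left(-13 + 32\right) \frac{1}{2} \cdot \frac{1}{63} \cdot 73 = 19 \cdot \frac{73}{126} = \frac{1387}{126}$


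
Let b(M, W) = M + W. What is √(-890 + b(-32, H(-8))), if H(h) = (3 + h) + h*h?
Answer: I*√863 ≈ 29.377*I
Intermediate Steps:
H(h) = 3 + h + h² (H(h) = (3 + h) + h² = 3 + h + h²)
√(-890 + b(-32, H(-8))) = √(-890 + (-32 + (3 - 8 + (-8)²))) = √(-890 + (-32 + (3 - 8 + 64))) = √(-890 + (-32 + 59)) = √(-890 + 27) = √(-863) = I*√863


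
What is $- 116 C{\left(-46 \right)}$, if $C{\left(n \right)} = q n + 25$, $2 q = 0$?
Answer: $-2900$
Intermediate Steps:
$q = 0$ ($q = \frac{1}{2} \cdot 0 = 0$)
$C{\left(n \right)} = 25$ ($C{\left(n \right)} = 0 n + 25 = 0 + 25 = 25$)
$- 116 C{\left(-46 \right)} = \left(-116\right) 25 = -2900$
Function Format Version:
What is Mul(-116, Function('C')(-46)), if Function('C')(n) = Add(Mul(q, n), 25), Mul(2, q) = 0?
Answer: -2900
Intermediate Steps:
q = 0 (q = Mul(Rational(1, 2), 0) = 0)
Function('C')(n) = 25 (Function('C')(n) = Add(Mul(0, n), 25) = Add(0, 25) = 25)
Mul(-116, Function('C')(-46)) = Mul(-116, 25) = -2900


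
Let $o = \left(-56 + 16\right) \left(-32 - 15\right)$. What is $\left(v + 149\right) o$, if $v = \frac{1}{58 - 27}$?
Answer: $\frac{8685600}{31} \approx 2.8018 \cdot 10^{5}$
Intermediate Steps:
$v = \frac{1}{31} \approx 0.032258$
$o = 1880$ ($o = \left(-40\right) \left(-47\right) = 1880$)
$\left(v + 149\right) o = \left(\frac{1}{31} + 149\right) 1880 = \frac{4620}{31} \cdot 1880 = \frac{8685600}{31}$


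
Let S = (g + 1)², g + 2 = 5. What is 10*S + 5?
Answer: 165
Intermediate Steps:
g = 3 (g = -2 + 5 = 3)
S = 16 (S = (3 + 1)² = 4² = 16)
10*S + 5 = 10*16 + 5 = 160 + 5 = 165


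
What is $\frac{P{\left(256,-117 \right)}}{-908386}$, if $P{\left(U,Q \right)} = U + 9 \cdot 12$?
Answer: $- \frac{182}{454193} \approx -0.00040071$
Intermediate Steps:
$P{\left(U,Q \right)} = 108 + U$ ($P{\left(U,Q \right)} = U + 108 = 108 + U$)
$\frac{P{\left(256,-117 \right)}}{-908386} = \frac{108 + 256}{-908386} = 364 \left(- \frac{1}{908386}\right) = - \frac{182}{454193}$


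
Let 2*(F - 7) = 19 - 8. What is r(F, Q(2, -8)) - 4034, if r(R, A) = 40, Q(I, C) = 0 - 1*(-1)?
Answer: -3994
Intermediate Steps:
F = 25/2 (F = 7 + (19 - 8)/2 = 7 + (½)*11 = 7 + 11/2 = 25/2 ≈ 12.500)
Q(I, C) = 1 (Q(I, C) = 0 + 1 = 1)
r(F, Q(2, -8)) - 4034 = 40 - 4034 = -3994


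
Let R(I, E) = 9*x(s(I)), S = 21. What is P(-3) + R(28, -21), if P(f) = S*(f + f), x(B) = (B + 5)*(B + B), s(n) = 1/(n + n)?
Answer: -195039/1568 ≈ -124.39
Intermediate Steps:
s(n) = 1/(2*n)
x(B) = 2*B*(5 + B) (x(B) = (5 + B)*(2*B) = 2*B*(5 + B))
P(f) = 42*f (P(f) = 21*(f + f) = 21*(2*f) = 42*f)
R(I, E) = 9*(5 + 1/(2*I))/I (R(I, E) = 9*(2*(1/(2*I))*(5 + 1/(2*I))) = 9*((5 + 1/(2*I))/I) = 9*(5 + 1/(2*I))/I)
P(-3) + R(28, -21) = 42*(-3) + (9/2)*(1 + 10*28)/28² = -126 + (9/2)*(1/784)*(1 + 280) = -126 + (9/2)*(1/784)*281 = -126 + 2529/1568 = -195039/1568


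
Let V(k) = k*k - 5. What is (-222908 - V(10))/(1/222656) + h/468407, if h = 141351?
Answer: -23257792145961625/468407 ≈ -4.9653e+10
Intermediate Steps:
V(k) = -5 + k² (V(k) = k² - 5 = -5 + k²)
(-222908 - V(10))/(1/222656) + h/468407 = (-222908 - (-5 + 10²))/(1/222656) + 141351/468407 = (-222908 - (-5 + 100))/(1/222656) + 141351*(1/468407) = (-222908 - 1*95)*222656 + 141351/468407 = (-222908 - 95)*222656 + 141351/468407 = -223003*222656 + 141351/468407 = -49652955968 + 141351/468407 = -23257792145961625/468407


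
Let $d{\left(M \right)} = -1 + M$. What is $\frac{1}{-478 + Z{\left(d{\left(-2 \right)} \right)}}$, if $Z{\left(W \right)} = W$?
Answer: $- \frac{1}{481} \approx -0.002079$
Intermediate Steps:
$\frac{1}{-478 + Z{\left(d{\left(-2 \right)} \right)}} = \frac{1}{-478 - 3} = \frac{1}{-481} = - \frac{1}{481}$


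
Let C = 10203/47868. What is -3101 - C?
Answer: -49482957/15956 ≈ -3101.2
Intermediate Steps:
C = 3401/15956 (C = 10203*(1/47868) = 3401/15956 ≈ 0.21315)
-3101 - C = -3101 - 1*3401/15956 = -3101 - 3401/15956 = -49482957/15956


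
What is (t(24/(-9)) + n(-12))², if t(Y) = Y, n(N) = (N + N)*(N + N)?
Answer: 2958400/9 ≈ 3.2871e+5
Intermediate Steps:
n(N) = 4*N² (n(N) = (2*N)*(2*N) = 4*N²)
(t(24/(-9)) + n(-12))² = (24/(-9) + 4*(-12)²)² = (24*(-⅑) + 4*144)² = (-8/3 + 576)² = (1720/3)² = 2958400/9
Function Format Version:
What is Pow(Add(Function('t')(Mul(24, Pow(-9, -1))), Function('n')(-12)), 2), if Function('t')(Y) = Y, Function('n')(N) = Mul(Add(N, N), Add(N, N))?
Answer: Rational(2958400, 9) ≈ 3.2871e+5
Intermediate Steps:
Function('n')(N) = Mul(4, Pow(N, 2)) (Function('n')(N) = Mul(Mul(2, N), Mul(2, N)) = Mul(4, Pow(N, 2)))
Pow(Add(Function('t')(Mul(24, Pow(-9, -1))), Function('n')(-12)), 2) = Pow(Add(Mul(24, Pow(-9, -1)), Mul(4, Pow(-12, 2))), 2) = Pow(Add(Mul(24, Rational(-1, 9)), Mul(4, 144)), 2) = Pow(Add(Rational(-8, 3), 576), 2) = Pow(Rational(1720, 3), 2) = Rational(2958400, 9)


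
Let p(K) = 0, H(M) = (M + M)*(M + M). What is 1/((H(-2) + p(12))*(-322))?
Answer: -1/5152 ≈ -0.00019410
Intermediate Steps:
H(M) = 4*M**2 (H(M) = (2*M)*(2*M) = 4*M**2)
1/((H(-2) + p(12))*(-322)) = 1/((4*(-2)**2 + 0)*(-322)) = 1/((4*4 + 0)*(-322)) = 1/((16 + 0)*(-322)) = 1/(16*(-322)) = 1/(-5152) = -1/5152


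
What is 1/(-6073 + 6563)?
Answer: 1/490 ≈ 0.0020408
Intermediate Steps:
1/(-6073 + 6563) = 1/490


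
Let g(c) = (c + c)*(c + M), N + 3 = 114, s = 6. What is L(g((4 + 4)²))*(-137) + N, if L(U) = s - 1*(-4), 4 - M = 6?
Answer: -1259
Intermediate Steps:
M = -2 (M = 4 - 1*6 = 4 - 6 = -2)
N = 111 (N = -3 + 114 = 111)
g(c) = 2*c*(-2 + c) (g(c) = (c + c)*(c - 2) = (2*c)*(-2 + c) = 2*c*(-2 + c))
L(U) = 10 (L(U) = 6 - 1*(-4) = 6 + 4 = 10)
L(g((4 + 4)²))*(-137) + N = 10*(-137) + 111 = -1370 + 111 = -1259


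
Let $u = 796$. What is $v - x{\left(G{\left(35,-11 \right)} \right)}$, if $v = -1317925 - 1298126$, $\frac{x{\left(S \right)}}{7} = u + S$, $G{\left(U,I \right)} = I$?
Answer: $-2621546$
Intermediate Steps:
$x{\left(S \right)} = 5572 + 7 S$ ($x{\left(S \right)} = 7 \left(796 + S\right) = 5572 + 7 S$)
$v = -2616051$
$v - x{\left(G{\left(35,-11 \right)} \right)} = -2616051 - \left(5572 + 7 \left(-11\right)\right) = -2616051 - \left(5572 - 77\right) = -2616051 - 5495 = -2621546$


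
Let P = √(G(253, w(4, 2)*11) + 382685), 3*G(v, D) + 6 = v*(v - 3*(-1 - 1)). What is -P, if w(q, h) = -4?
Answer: -2*√910182/3 ≈ -636.02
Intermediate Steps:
G(v, D) = -2 + v*(6 + v)/3 (G(v, D) = -2 + (v*(v - 3*(-1 - 1)))/3 = -2 + (v*(v - 3*(-2)))/3 = -2 + (v*(v + 6))/3 = -2 + (v*(6 + v))/3 = -2 + v*(6 + v)/3)
P = 2*√910182/3 (P = √((-2 + 2*253 + (⅓)*253²) + 382685) = √((-2 + 506 + (⅓)*64009) + 382685) = √((-2 + 506 + 64009/3) + 382685) = √(65521/3 + 382685) = √(1213576/3) = 2*√910182/3 ≈ 636.02)
-P = -2*√910182/3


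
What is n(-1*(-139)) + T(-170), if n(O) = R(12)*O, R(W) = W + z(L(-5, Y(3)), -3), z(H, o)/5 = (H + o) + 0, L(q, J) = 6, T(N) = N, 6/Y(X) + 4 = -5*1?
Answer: 3583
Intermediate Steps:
Y(X) = -2/3 (Y(X) = 6/(-4 - 5*1) = 6/(-4 - 5) = 6/(-9) = 6*(-1/9) = -2/3)
z(H, o) = 5*H + 5*o (z(H, o) = 5*((H + o) + 0) = 5*(H + o) = 5*H + 5*o)
R(W) = 15 + W (R(W) = W + (5*6 + 5*(-3)) = W + (30 - 15) = W + 15 = 15 + W)
n(O) = 27*O (n(O) = (15 + 12)*O = 27*O)
n(-1*(-139)) + T(-170) = 27*(-1*(-139)) - 170 = 27*139 - 170 = 3753 - 170 = 3583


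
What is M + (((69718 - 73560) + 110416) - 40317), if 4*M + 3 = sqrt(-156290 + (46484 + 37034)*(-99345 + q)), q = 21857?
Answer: 265025/4 + 9*I*sqrt(79898754)/4 ≈ 66256.0 + 20112.0*I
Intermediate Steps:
M = -3/4 + 9*I*sqrt(79898754)/4 (M = -3/4 + sqrt(-156290 + (46484 + 37034)*(-99345 + 21857))/4 = -3/4 + sqrt(-156290 + 83518*(-77488))/4 = -3/4 + sqrt(-156290 - 6471642784)/4 = -3/4 + sqrt(-6471799074)/4 = -3/4 + (9*I*sqrt(79898754))/4 = -3/4 + 9*I*sqrt(79898754)/4 ≈ -0.75 + 20112.0*I)
M + (((69718 - 73560) + 110416) - 40317) = (-3/4 + 9*I*sqrt(79898754)/4) + (((69718 - 73560) + 110416) - 40317) = (-3/4 + 9*I*sqrt(79898754)/4) + ((-3842 + 110416) - 40317) = (-3/4 + 9*I*sqrt(79898754)/4) + (106574 - 40317) = (-3/4 + 9*I*sqrt(79898754)/4) + 66257 = 265025/4 + 9*I*sqrt(79898754)/4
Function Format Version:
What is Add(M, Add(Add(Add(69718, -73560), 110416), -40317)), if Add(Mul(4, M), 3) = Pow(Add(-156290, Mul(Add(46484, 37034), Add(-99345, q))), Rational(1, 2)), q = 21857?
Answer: Add(Rational(265025, 4), Mul(Rational(9, 4), I, Pow(79898754, Rational(1, 2)))) ≈ Add(66256., Mul(20112., I))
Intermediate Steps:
M = Add(Rational(-3, 4), Mul(Rational(9, 4), I, Pow(79898754, Rational(1, 2)))) (M = Add(Rational(-3, 4), Mul(Rational(1, 4), Pow(Add(-156290, Mul(Add(46484, 37034), Add(-99345, 21857))), Rational(1, 2)))) = Add(Rational(-3, 4), Mul(Rational(1, 4), Pow(Add(-156290, Mul(83518, -77488)), Rational(1, 2)))) = Add(Rational(-3, 4), Mul(Rational(1, 4), Pow(Add(-156290, -6471642784), Rational(1, 2)))) = Add(Rational(-3, 4), Mul(Rational(1, 4), Pow(-6471799074, Rational(1, 2)))) = Add(Rational(-3, 4), Mul(Rational(1, 4), Mul(9, I, Pow(79898754, Rational(1, 2))))) = Add(Rational(-3, 4), Mul(Rational(9, 4), I, Pow(79898754, Rational(1, 2)))) ≈ Add(-0.75000, Mul(20112., I)))
Add(M, Add(Add(Add(69718, -73560), 110416), -40317)) = Add(Add(Rational(-3, 4), Mul(Rational(9, 4), I, Pow(79898754, Rational(1, 2)))), Add(Add(Add(69718, -73560), 110416), -40317)) = Add(Add(Rational(-3, 4), Mul(Rational(9, 4), I, Pow(79898754, Rational(1, 2)))), Add(Add(-3842, 110416), -40317)) = Add(Add(Rational(-3, 4), Mul(Rational(9, 4), I, Pow(79898754, Rational(1, 2)))), Add(106574, -40317)) = Add(Add(Rational(-3, 4), Mul(Rational(9, 4), I, Pow(79898754, Rational(1, 2)))), 66257) = Add(Rational(265025, 4), Mul(Rational(9, 4), I, Pow(79898754, Rational(1, 2))))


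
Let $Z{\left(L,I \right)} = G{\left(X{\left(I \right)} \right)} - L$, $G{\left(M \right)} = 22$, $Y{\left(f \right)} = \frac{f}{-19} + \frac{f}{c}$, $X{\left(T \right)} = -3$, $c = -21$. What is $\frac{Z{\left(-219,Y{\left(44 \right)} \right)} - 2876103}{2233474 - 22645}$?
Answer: $- \frac{2875862}{2210829} \approx -1.3008$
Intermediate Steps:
$Y{\left(f \right)} = - \frac{40 f}{399}$ ($Y{\left(f \right)} = \frac{f}{-19} + \frac{f}{-21} = f \left(- \frac{1}{19}\right) + f \left(- \frac{1}{21}\right) = - \frac{f}{19} - \frac{f}{21} = - \frac{40 f}{399}$)
$Z{\left(L,I \right)} = 22 - L$
$\frac{Z{\left(-219,Y{\left(44 \right)} \right)} - 2876103}{2233474 - 22645} = \frac{\left(22 - -219\right) - 2876103}{2233474 - 22645} = \frac{\left(22 + 219\right) - 2876103}{2210829} = \left(241 - 2876103\right) \frac{1}{2210829} = \left(-2875862\right) \frac{1}{2210829} = - \frac{2875862}{2210829}$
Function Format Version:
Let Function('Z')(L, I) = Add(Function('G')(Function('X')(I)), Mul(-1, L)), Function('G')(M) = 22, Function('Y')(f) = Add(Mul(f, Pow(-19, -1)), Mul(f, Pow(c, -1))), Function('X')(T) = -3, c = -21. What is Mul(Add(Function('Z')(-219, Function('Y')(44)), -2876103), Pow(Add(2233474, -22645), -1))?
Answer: Rational(-2875862, 2210829) ≈ -1.3008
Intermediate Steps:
Function('Y')(f) = Mul(Rational(-40, 399), f) (Function('Y')(f) = Add(Mul(f, Pow(-19, -1)), Mul(f, Pow(-21, -1))) = Add(Mul(f, Rational(-1, 19)), Mul(f, Rational(-1, 21))) = Add(Mul(Rational(-1, 19), f), Mul(Rational(-1, 21), f)) = Mul(Rational(-40, 399), f))
Function('Z')(L, I) = Add(22, Mul(-1, L))
Mul(Add(Function('Z')(-219, Function('Y')(44)), -2876103), Pow(Add(2233474, -22645), -1)) = Mul(Add(Add(22, Mul(-1, -219)), -2876103), Pow(Add(2233474, -22645), -1)) = Mul(Add(Add(22, 219), -2876103), Pow(2210829, -1)) = Mul(Add(241, -2876103), Rational(1, 2210829)) = Mul(-2875862, Rational(1, 2210829)) = Rational(-2875862, 2210829)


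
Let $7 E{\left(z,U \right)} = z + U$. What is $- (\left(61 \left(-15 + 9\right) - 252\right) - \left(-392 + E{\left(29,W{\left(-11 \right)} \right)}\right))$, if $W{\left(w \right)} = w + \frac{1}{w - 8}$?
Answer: $\frac{30399}{133} \approx 228.56$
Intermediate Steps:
$W{\left(w \right)} = w + \frac{1}{-8 + w}$
$E{\left(z,U \right)} = \frac{U}{7} + \frac{z}{7}$ ($E{\left(z,U \right)} = \frac{z + U}{7} = \frac{U + z}{7} = \frac{U}{7} + \frac{z}{7}$)
$- (\left(61 \left(-15 + 9\right) - 252\right) - \left(-392 + E{\left(29,W{\left(-11 \right)} \right)}\right)) = - (\left(61 \left(-15 + 9\right) - 252\right) - \left(-392 + \frac{29}{7} + \frac{1 + \left(-11\right)^{2} - -88}{7 \left(-8 - 11\right)}\right)) = - (\left(61 \left(-6\right) - 252\right) + \left(392 - \left(\frac{\frac{1}{-19} \left(1 + 121 + 88\right)}{7} + \frac{29}{7}\right)\right)) = - (\left(-366 - 252\right) + \left(392 - \left(\frac{\left(- \frac{1}{19}\right) 210}{7} + \frac{29}{7}\right)\right)) = - (-618 + \left(392 - \left(\frac{1}{7} \left(- \frac{210}{19}\right) + \frac{29}{7}\right)\right)) = - (-618 + \left(392 - \left(- \frac{30}{19} + \frac{29}{7}\right)\right)) = - (-618 + \left(392 - \frac{341}{133}\right)) = - (-618 + \frac{51795}{133}) = \left(-1\right) \left(- \frac{30399}{133}\right) = \frac{30399}{133}$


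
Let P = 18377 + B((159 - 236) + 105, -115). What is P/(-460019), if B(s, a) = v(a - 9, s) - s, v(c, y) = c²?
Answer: -33725/460019 ≈ -0.073312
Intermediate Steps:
B(s, a) = (-9 + a)² - s (B(s, a) = (a - 9)² - s = (-9 + a)² - s)
P = 33725 (P = 18377 + ((-9 - 115)² - ((159 - 236) + 105)) = 18377 + ((-124)² - (-77 + 105)) = 18377 + (15376 - 1*28) = 18377 + (15376 - 28) = 18377 + 15348 = 33725)
P/(-460019) = 33725/(-460019) = 33725*(-1/460019) = -33725/460019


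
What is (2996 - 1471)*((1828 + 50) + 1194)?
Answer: 4684800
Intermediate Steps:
(2996 - 1471)*((1828 + 50) + 1194) = 1525*(1878 + 1194) = 1525*3072 = 4684800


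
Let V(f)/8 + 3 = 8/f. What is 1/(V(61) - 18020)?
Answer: -61/1100620 ≈ -5.5423e-5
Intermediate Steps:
V(f) = -24 + 64/f (V(f) = -24 + 8*(8/f) = -24 + 64/f)
1/(V(61) - 18020) = 1/((-24 + 64/61) - 18020) = 1/(-1400/61 - 18020) = 1/(-1100620/61) = -61/1100620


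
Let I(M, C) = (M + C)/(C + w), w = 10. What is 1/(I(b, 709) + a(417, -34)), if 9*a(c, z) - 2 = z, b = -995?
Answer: -6471/25582 ≈ -0.25295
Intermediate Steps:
a(c, z) = 2/9 + z/9
I(M, C) = (C + M)/(10 + C) (I(M, C) = (M + C)/(C + 10) = (C + M)/(10 + C))
1/(I(b, 709) + a(417, -34)) = 1/((709 - 995)/(10 + 709) + (2/9 + (⅑)*(-34))) = 1/(-286/719 + (2/9 - 34/9)) = 1/((1/719)*(-286) - 32/9) = 1/(-286/719 - 32/9) = 1/(-25582/6471) = -6471/25582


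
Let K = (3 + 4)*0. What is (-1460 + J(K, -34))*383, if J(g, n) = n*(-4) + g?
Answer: -507092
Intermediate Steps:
K = 0 (K = 7*0 = 0)
J(g, n) = g - 4*n (J(g, n) = -4*n + g = g - 4*n)
(-1460 + J(K, -34))*383 = (-1460 + (0 - 4*(-34)))*383 = (-1460 + (0 + 136))*383 = (-1460 + 136)*383 = -1324*383 = -507092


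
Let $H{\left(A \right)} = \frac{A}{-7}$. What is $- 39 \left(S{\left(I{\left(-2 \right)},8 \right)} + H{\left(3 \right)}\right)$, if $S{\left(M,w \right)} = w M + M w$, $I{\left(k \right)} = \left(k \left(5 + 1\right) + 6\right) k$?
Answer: $- \frac{52299}{7} \approx -7471.3$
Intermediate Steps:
$I{\left(k \right)} = k \left(6 + 6 k\right)$ ($I{\left(k \right)} = \left(k 6 + 6\right) k = \left(6 k + 6\right) k = \left(6 + 6 k\right) k = k \left(6 + 6 k\right)$)
$S{\left(M,w \right)} = 2 M w$ ($S{\left(M,w \right)} = M w + M w = 2 M w$)
$H{\left(A \right)} = - \frac{A}{7}$ ($H{\left(A \right)} = A \left(- \frac{1}{7}\right) = - \frac{A}{7}$)
$- 39 \left(S{\left(I{\left(-2 \right)},8 \right)} + H{\left(3 \right)}\right) = - 39 \left(2 \cdot 6 \left(-2\right) \left(1 - 2\right) 8 - \frac{3}{7}\right) = - 39 \left(2 \cdot 6 \left(-2\right) \left(-1\right) 8 - \frac{3}{7}\right) = - 39 \left(2 \cdot 12 \cdot 8 - \frac{3}{7}\right) = - 39 \left(192 - \frac{3}{7}\right) = \left(-39\right) \frac{1341}{7} = - \frac{52299}{7}$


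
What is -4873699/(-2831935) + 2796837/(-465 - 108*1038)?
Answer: -2457277722288/106262697005 ≈ -23.125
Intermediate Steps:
-4873699/(-2831935) + 2796837/(-465 - 108*1038) = -4873699*(-1/2831935) + 2796837/(-465 - 112104) = 4873699/2831935 + 2796837/(-112569) = 4873699/2831935 + 2796837*(-1/112569) = 4873699/2831935 - 932279/37523 = -2457277722288/106262697005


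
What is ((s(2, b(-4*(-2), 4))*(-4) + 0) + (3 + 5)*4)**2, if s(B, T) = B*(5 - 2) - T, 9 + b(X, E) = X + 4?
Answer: 400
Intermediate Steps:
b(X, E) = -5 + X (b(X, E) = -9 + (X + 4) = -9 + (4 + X) = -5 + X)
s(B, T) = -T + 3*B (s(B, T) = B*3 - T = 3*B - T = -T + 3*B)
((s(2, b(-4*(-2), 4))*(-4) + 0) + (3 + 5)*4)**2 = (((-(-5 - 4*(-2)) + 3*2)*(-4) + 0) + (3 + 5)*4)**2 = (((-(-5 + 8) + 6)*(-4) + 0) + 8*4)**2 = (((-1*3 + 6)*(-4) + 0) + 32)**2 = (((-3 + 6)*(-4) + 0) + 32)**2 = ((3*(-4) + 0) + 32)**2 = ((-12 + 0) + 32)**2 = (-12 + 32)**2 = 20**2 = 400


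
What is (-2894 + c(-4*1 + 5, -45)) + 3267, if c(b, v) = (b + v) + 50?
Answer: 379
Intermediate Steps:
c(b, v) = 50 + b + v
(-2894 + c(-4*1 + 5, -45)) + 3267 = (-2894 + (50 + (-4*1 + 5) - 45)) + 3267 = (-2894 + (50 + (-4 + 5) - 45)) + 3267 = (-2894 + (50 + 1 - 45)) + 3267 = (-2894 + 6) + 3267 = -2888 + 3267 = 379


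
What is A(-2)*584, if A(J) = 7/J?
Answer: -2044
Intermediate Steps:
A(-2)*584 = (7/(-2))*584 = (7*(-½))*584 = -7/2*584 = -2044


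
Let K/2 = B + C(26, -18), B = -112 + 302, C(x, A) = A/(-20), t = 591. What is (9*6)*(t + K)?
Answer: 262656/5 ≈ 52531.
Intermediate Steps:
C(x, A) = -A/20 (C(x, A) = A*(-1/20) = -A/20)
B = 190
K = 1909/5 (K = 2*(190 - 1/20*(-18)) = 2*(190 + 9/10) = 2*(1909/10) = 1909/5 ≈ 381.80)
(9*6)*(t + K) = (9*6)*(591 + 1909/5) = 54*(4864/5) = 262656/5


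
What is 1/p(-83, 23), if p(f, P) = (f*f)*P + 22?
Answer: 1/158469 ≈ 6.3104e-6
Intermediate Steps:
p(f, P) = 22 + P*f² (p(f, P) = f²*P + 22 = P*f² + 22 = 22 + P*f²)
1/p(-83, 23) = 1/(22 + 23*(-83)²) = 1/(22 + 23*6889) = 1/(22 + 158447) = 1/158469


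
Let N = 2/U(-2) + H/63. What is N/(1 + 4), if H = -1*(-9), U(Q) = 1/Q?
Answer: -27/35 ≈ -0.77143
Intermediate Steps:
H = 9
N = -27/7 (N = 2/(1/(-2)) + 9/63 = 2/(-1/2) + 9*(1/63) = 2*(-2) + 1/7 = -4 + 1/7 = -27/7 ≈ -3.8571)
N/(1 + 4) = -27/7/(1 + 4) = -27/7/5 = (1/5)*(-27/7) = -27/35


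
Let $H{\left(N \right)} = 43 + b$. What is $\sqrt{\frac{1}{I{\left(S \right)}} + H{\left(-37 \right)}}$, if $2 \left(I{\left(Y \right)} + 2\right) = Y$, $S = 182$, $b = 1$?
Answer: $\frac{\sqrt{348613}}{89} \approx 6.6341$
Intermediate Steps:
$I{\left(Y \right)} = -2 + \frac{Y}{2}$
$H{\left(N \right)} = 44$ ($H{\left(N \right)} = 43 + 1 = 44$)
$\sqrt{\frac{1}{I{\left(S \right)}} + H{\left(-37 \right)}} = \sqrt{\frac{1}{-2 + \frac{1}{2} \cdot 182} + 44} = \sqrt{\frac{1}{-2 + 91} + 44} = \sqrt{\frac{1}{89} + 44} = \sqrt{\frac{3917}{89}} = \frac{\sqrt{348613}}{89}$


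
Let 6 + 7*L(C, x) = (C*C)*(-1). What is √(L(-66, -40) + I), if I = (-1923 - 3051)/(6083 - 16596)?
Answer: 6*I*√93670893078/73591 ≈ 24.953*I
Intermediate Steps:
I = 4974/10513 (I = -4974/(-10513) = -4974*(-1/10513) = 4974/10513 ≈ 0.47313)
L(C, x) = -6/7 - C²/7 (L(C, x) = -6/7 + ((C*C)*(-1))/7 = -6/7 + (C²*(-1))/7 = -6/7 + (-C²)/7 = -6/7 - C²/7)
√(L(-66, -40) + I) = √((-6/7 - ⅐*(-66)²) + 4974/10513) = √((-6/7 - ⅐*4356) + 4974/10513) = √((-6/7 - 4356/7) + 4974/10513) = √(-4362/7 + 4974/10513) = √(-45822888/73591) = 6*I*√93670893078/73591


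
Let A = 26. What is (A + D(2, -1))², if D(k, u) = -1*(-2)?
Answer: 784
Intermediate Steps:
D(k, u) = 2
(A + D(2, -1))² = (26 + 2)² = 28² = 784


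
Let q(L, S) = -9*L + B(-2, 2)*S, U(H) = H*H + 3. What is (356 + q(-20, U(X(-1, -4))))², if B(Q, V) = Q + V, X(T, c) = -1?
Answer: 287296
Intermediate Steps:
U(H) = 3 + H² (U(H) = H² + 3 = 3 + H²)
q(L, S) = -9*L (q(L, S) = -9*L + (-2 + 2)*S = -9*L + 0*S = -9*L + 0 = -9*L)
(356 + q(-20, U(X(-1, -4))))² = (356 - 9*(-20))² = (356 + 180)² = 536² = 287296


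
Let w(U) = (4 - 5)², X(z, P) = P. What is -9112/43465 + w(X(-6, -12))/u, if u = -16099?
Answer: -146737553/699743035 ≈ -0.20970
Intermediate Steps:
w(U) = 1 (w(U) = (-1)² = 1)
-9112/43465 + w(X(-6, -12))/u = -9112/43465 + 1/(-16099) = -9112*1/43465 + 1*(-1/16099) = -9112/43465 - 1/16099 = -146737553/699743035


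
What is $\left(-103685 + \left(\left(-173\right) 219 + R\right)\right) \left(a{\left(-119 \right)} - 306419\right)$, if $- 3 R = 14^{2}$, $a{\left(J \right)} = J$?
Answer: $\frac{130251674656}{3} \approx 4.3417 \cdot 10^{10}$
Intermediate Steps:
$R = - \frac{196}{3}$ ($R = - \frac{14^{2}}{3} = \left(- \frac{1}{3}\right) 196 = - \frac{196}{3} \approx -65.333$)
$\left(-103685 + \left(\left(-173\right) 219 + R\right)\right) \left(a{\left(-119 \right)} - 306419\right) = \left(-103685 - \frac{113857}{3}\right) \left(-119 - 306419\right) = \left(-103685 - \frac{113857}{3}\right) \left(-306538\right) = \left(- \frac{424912}{3}\right) \left(-306538\right) = \frac{130251674656}{3}$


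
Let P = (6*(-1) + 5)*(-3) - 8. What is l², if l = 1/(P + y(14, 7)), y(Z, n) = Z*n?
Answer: 1/8649 ≈ 0.00011562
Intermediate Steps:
P = -5 (P = (-6 + 5)*(-3) - 8 = -1*(-3) - 8 = 3 - 8 = -5)
l = 1/93 (l = 1/(-5 + 14*7) = 1/(-5 + 98) = 1/93 ≈ 0.010753)
l² = (1/93)² = 1/8649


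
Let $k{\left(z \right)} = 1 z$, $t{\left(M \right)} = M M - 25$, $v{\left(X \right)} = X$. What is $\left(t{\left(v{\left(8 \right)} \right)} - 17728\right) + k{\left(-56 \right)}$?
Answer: $-17745$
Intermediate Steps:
$t{\left(M \right)} = -25 + M^{2}$ ($t{\left(M \right)} = M^{2} - 25 = -25 + M^{2}$)
$k{\left(z \right)} = z$
$\left(t{\left(v{\left(8 \right)} \right)} - 17728\right) + k{\left(-56 \right)} = \left(\left(-25 + 8^{2}\right) - 17728\right) - 56 = \left(\left(-25 + 64\right) - 17728\right) - 56 = \left(39 - 17728\right) - 56 = -17689 - 56 = -17745$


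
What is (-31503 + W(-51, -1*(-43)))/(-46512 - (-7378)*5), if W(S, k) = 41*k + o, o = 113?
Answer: 29627/9622 ≈ 3.0791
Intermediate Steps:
W(S, k) = 113 + 41*k (W(S, k) = 41*k + 113 = 113 + 41*k)
(-31503 + W(-51, -1*(-43)))/(-46512 - (-7378)*5) = (-31503 + (113 + 41*(-1*(-43))))/(-46512 - (-7378)*5) = (-31503 + (113 + 41*43))/(-46512 - 217*(-170)) = (-31503 + (113 + 1763))/(-46512 + 36890) = (-31503 + 1876)/(-9622) = -29627*(-1/9622) = 29627/9622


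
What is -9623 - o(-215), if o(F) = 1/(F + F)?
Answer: -4137889/430 ≈ -9623.0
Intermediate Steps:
o(F) = 1/(2*F)
-9623 - o(-215) = -9623 - 1/(2*(-215)) = -9623 - (-1)/(2*215) = -9623 - 1*(-1/430) = -9623 + 1/430 = -4137889/430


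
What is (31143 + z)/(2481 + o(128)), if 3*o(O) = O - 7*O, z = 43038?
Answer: 74181/2225 ≈ 33.340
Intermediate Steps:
o(O) = -2*O (o(O) = (O - 7*O)/3 = (-6*O)/3 = -2*O)
(31143 + z)/(2481 + o(128)) = (31143 + 43038)/(2481 - 2*128) = 74181/(2481 - 256) = 74181/2225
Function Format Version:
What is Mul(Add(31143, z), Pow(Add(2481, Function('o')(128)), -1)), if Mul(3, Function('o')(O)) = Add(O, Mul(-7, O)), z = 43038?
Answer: Rational(74181, 2225) ≈ 33.340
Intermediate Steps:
Function('o')(O) = Mul(-2, O) (Function('o')(O) = Mul(Rational(1, 3), Add(O, Mul(-7, O))) = Mul(Rational(1, 3), Mul(-6, O)) = Mul(-2, O))
Mul(Add(31143, z), Pow(Add(2481, Function('o')(128)), -1)) = Mul(Add(31143, 43038), Pow(Add(2481, Mul(-2, 128)), -1)) = Mul(74181, Pow(Add(2481, -256), -1)) = Mul(74181, Pow(2225, -1)) = Mul(74181, Rational(1, 2225)) = Rational(74181, 2225)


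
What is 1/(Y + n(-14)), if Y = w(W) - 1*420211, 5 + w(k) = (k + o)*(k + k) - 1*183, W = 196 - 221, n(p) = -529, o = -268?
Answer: -1/406278 ≈ -2.4614e-6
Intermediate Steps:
W = -25
w(k) = -188 + 2*k*(-268 + k) (w(k) = -5 + ((k - 268)*(k + k) - 1*183) = -5 + ((-268 + k)*(2*k) - 183) = -5 + (2*k*(-268 + k) - 183) = -5 + (-183 + 2*k*(-268 + k)) = -188 + 2*k*(-268 + k))
Y = -405749 (Y = (-188 - 536*(-25) + 2*(-25)²) - 1*420211 = (-188 + 13400 + 2*625) - 420211 = (-188 + 13400 + 1250) - 420211 = 14462 - 420211 = -405749)
1/(Y + n(-14)) = 1/(-405749 - 529) = 1/(-406278) = -1/406278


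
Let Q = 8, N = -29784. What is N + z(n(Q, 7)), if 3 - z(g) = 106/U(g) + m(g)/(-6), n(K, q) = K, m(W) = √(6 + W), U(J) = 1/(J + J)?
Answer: -31477 + √14/6 ≈ -31476.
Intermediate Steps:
U(J) = 1/(2*J)
z(g) = 3 - 212*g + √(6 + g)/6 (z(g) = 3 - (106/((1/(2*g))) + √(6 + g)/(-6)) = 3 - (106*(2*g) + √(6 + g)*(-⅙)) = 3 - (212*g - √(6 + g)/6) = 3 + (-212*g + √(6 + g)/6) = 3 - 212*g + √(6 + g)/6)
N + z(n(Q, 7)) = -29784 + (3 - 212*8 + √(6 + 8)/6) = -29784 + (3 - 1696 + √14/6) = -29784 + (-1693 + √14/6) = -31477 + √14/6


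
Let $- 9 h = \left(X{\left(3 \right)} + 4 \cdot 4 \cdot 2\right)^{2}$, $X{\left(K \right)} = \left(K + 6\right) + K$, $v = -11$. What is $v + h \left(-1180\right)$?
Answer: $\frac{2284381}{9} \approx 2.5382 \cdot 10^{5}$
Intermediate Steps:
$X{\left(K \right)} = 6 + 2 K$ ($X{\left(K \right)} = \left(6 + K\right) + K = 6 + 2 K$)
$h = - \frac{1936}{9}$ ($h = - \frac{\left(\left(6 + 2 \cdot 3\right) + 4 \cdot 4 \cdot 2\right)^{2}}{9} = - \frac{\left(\left(6 + 6\right) + 16 \cdot 2\right)^{2}}{9} = - \frac{\left(12 + 32\right)^{2}}{9} = - \frac{44^{2}}{9} = \left(- \frac{1}{9}\right) 1936 = - \frac{1936}{9} \approx -215.11$)
$v + h \left(-1180\right) = -11 - - \frac{2284480}{9} = -11 + \frac{2284480}{9} = \frac{2284381}{9}$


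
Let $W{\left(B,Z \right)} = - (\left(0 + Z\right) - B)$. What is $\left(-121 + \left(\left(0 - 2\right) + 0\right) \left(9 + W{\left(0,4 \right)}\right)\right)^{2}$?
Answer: $17161$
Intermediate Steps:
$W{\left(B,Z \right)} = B - Z$ ($W{\left(B,Z \right)} = - (Z - B) = B - Z$)
$\left(-121 + \left(\left(0 - 2\right) + 0\right) \left(9 + W{\left(0,4 \right)}\right)\right)^{2} = \left(-121 + \left(\left(0 - 2\right) + 0\right) \left(9 + \left(0 - 4\right)\right)\right)^{2} = \left(-121 + \left(-2 + 0\right) \left(9 + \left(0 - 4\right)\right)\right)^{2} = \left(-121 - 2 \left(9 - 4\right)\right)^{2} = \left(-121 - 10\right)^{2} = \left(-131\right)^{2} = 17161$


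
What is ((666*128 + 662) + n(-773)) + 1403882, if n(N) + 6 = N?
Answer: 1489013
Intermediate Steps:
n(N) = -6 + N
((666*128 + 662) + n(-773)) + 1403882 = ((666*128 + 662) + (-6 - 773)) + 1403882 = ((85248 + 662) - 779) + 1403882 = (85910 - 779) + 1403882 = 85131 + 1403882 = 1489013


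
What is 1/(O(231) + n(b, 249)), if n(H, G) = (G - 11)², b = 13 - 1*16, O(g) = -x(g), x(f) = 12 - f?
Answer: 1/56863 ≈ 1.7586e-5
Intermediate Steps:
O(g) = -12 + g (O(g) = -(12 - g) = -12 + g)
b = -3 (b = 13 - 16 = -3)
n(H, G) = (-11 + G)²
1/(O(231) + n(b, 249)) = 1/((-12 + 231) + (-11 + 249)²) = 1/(219 + 238²) = 1/(219 + 56644) = 1/56863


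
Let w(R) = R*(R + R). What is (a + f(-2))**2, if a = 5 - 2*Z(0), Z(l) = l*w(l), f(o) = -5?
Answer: 0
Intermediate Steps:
w(R) = 2*R**2 (w(R) = R*(2*R) = 2*R**2)
Z(l) = 2*l**3 (Z(l) = l*(2*l**2) = 2*l**3)
a = 5 (a = 5 - 4*0**3 = 5 - 4*0 = 5 - 2*0 = 5 + 0 = 5)
(a + f(-2))**2 = (5 - 5)**2 = 0**2 = 0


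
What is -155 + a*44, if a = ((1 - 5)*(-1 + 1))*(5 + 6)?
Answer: -155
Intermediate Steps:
a = 0 (a = -4*0*11 = 0*11 = 0)
-155 + a*44 = -155 + 0*44 = -155 + 0 = -155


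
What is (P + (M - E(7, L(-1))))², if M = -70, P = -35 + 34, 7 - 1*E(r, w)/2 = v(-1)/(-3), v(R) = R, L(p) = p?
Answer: 64009/9 ≈ 7112.1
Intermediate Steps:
E(r, w) = 40/3 (E(r, w) = 14 - (-2)/(-3) = 14 - (-2)*(-1)/3 = 14 - 2*⅓ = 14 - ⅔ = 40/3)
P = -1
(P + (M - E(7, L(-1))))² = (-1 + (-70 - 1*40/3))² = (-1 + (-70 - 40/3))² = (-1 - 250/3)² = (-253/3)² = 64009/9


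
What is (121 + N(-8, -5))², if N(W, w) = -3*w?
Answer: 18496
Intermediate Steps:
(121 + N(-8, -5))² = (121 - 3*(-5))² = (121 + 15)² = 136² = 18496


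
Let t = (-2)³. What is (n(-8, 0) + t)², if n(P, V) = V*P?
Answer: 64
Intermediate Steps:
n(P, V) = P*V
t = -8
(n(-8, 0) + t)² = (-8*0 - 8)² = (0 - 8)² = (-8)² = 64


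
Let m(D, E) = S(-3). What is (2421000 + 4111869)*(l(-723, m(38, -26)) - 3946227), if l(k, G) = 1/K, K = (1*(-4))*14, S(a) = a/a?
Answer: -206241473215371/8 ≈ -2.5780e+13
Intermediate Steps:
S(a) = 1
m(D, E) = 1
K = -56 (K = -4*14 = -56)
l(k, G) = -1/56 (l(k, G) = 1/(-56) = -1/56)
(2421000 + 4111869)*(l(-723, m(38, -26)) - 3946227) = (2421000 + 4111869)*(-1/56 - 3946227) = 6532869*(-220988713/56) = -206241473215371/8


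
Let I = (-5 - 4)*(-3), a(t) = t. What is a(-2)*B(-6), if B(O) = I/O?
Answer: 9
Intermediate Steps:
I = 27 (I = -9*(-3) = 27)
B(O) = 27/O
a(-2)*B(-6) = -54/(-6) = -54*(-1)/6 = -2*(-9/2) = 9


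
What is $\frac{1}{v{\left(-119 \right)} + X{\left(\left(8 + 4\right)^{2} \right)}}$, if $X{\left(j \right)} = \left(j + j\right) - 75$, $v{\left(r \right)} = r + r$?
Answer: $- \frac{1}{25} \approx -0.04$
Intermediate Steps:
$v{\left(r \right)} = 2 r$
$X{\left(j \right)} = -75 + 2 j$ ($X{\left(j \right)} = 2 j - 75 = -75 + 2 j$)
$\frac{1}{v{\left(-119 \right)} + X{\left(\left(8 + 4\right)^{2} \right)}} = \frac{1}{2 \left(-119\right) - \left(75 - 2 \left(8 + 4\right)^{2}\right)} = \frac{1}{-238 - \left(75 - 2 \cdot 12^{2}\right)} = \frac{1}{-238 + \left(-75 + 2 \cdot 144\right)} = \frac{1}{-238 + \left(-75 + 288\right)} = \frac{1}{-238 + 213} = \frac{1}{-25} = - \frac{1}{25}$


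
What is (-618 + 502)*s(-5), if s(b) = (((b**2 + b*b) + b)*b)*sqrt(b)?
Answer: 26100*I*sqrt(5) ≈ 58361.0*I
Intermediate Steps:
s(b) = b**(3/2)*(b + 2*b**2) (s(b) = (((b**2 + b**2) + b)*b)*sqrt(b) = ((2*b**2 + b)*b)*sqrt(b) = ((b + 2*b**2)*b)*sqrt(b) = (b*(b + 2*b**2))*sqrt(b) = b**(3/2)*(b + 2*b**2))
(-618 + 502)*s(-5) = (-618 + 502)*((-5)**(5/2)*(1 + 2*(-5))) = -116*25*I*sqrt(5)*(1 - 10) = -116*25*I*sqrt(5)*(-9) = -(-26100)*I*sqrt(5) = 26100*I*sqrt(5)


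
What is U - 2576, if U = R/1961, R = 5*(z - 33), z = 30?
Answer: -5051551/1961 ≈ -2576.0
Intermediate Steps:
R = -15 (R = 5*(30 - 33) = 5*(-3) = -15)
U = -15/1961 ≈ -0.0076492
U - 2576 = -15/1961 - 2576 = -5051551/1961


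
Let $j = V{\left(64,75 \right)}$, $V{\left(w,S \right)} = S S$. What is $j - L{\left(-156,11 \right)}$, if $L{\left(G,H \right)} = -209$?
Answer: $5834$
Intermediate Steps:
$V{\left(w,S \right)} = S^{2}$
$j = 5625$ ($j = 75^{2} = 5625$)
$j - L{\left(-156,11 \right)} = 5625 - -209 = 5625 + 209 = 5834$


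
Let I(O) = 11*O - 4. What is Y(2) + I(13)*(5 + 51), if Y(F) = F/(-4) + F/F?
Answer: 15569/2 ≈ 7784.5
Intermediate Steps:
I(O) = -4 + 11*O
Y(F) = 1 - F/4 (Y(F) = F*(-¼) + 1 = -F/4 + 1 = 1 - F/4)
Y(2) + I(13)*(5 + 51) = (1 - ¼*2) + (-4 + 11*13)*(5 + 51) = (1 - ½) + (-4 + 143)*56 = ½ + 139*56 = ½ + 7784 = 15569/2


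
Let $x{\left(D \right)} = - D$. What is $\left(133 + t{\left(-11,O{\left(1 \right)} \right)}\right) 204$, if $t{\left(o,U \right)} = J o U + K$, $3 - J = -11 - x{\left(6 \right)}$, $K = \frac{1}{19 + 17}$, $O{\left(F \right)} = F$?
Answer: $\frac{27557}{3} \approx 9185.7$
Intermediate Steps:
$K = \frac{1}{36} \approx 0.027778$
$J = 8$ ($J = 3 - \left(-11 - \left(-1\right) 6\right) = 3 - \left(-11 - -6\right) = 3 - \left(-11 + 6\right) = 3 - -5 = 3 + 5 = 8$)
$t{\left(o,U \right)} = \frac{1}{36} + 8 U o$ ($t{\left(o,U \right)} = 8 o U + \frac{1}{36} = 8 U o + \frac{1}{36} = \frac{1}{36} + 8 U o$)
$\left(133 + t{\left(-11,O{\left(1 \right)} \right)}\right) 204 = \left(133 + \left(\frac{1}{36} + 8 \cdot 1 \left(-11\right)\right)\right) 204 = \left(133 + \left(\frac{1}{36} - 88\right)\right) 204 = \left(133 - \frac{3167}{36}\right) 204 = \frac{1621}{36} \cdot 204 = \frac{27557}{3}$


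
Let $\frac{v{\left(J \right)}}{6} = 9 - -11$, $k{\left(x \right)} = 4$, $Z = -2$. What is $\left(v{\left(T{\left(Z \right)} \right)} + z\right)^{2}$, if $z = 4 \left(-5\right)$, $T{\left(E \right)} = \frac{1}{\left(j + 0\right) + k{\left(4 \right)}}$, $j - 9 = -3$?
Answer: $10000$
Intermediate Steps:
$j = 6$ ($j = 9 - 3 = 6$)
$T{\left(E \right)} = \frac{1}{10}$ ($T{\left(E \right)} = \frac{1}{\left(6 + 0\right) + 4} = \frac{1}{6 + 4} = \frac{1}{10}$)
$v{\left(J \right)} = 120$ ($v{\left(J \right)} = 6 \left(9 - -11\right) = 6 \left(9 + 11\right) = 6 \cdot 20 = 120$)
$z = -20$
$\left(v{\left(T{\left(Z \right)} \right)} + z\right)^{2} = \left(120 - 20\right)^{2} = 100^{2} = 10000$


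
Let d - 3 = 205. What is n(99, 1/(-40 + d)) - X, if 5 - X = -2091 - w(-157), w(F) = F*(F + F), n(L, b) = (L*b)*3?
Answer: -2877965/56 ≈ -51392.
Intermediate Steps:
d = 208 (d = 3 + 205 = 208)
n(L, b) = 3*L*b
w(F) = 2*F² (w(F) = F*(2*F) = 2*F²)
X = 51394 (X = 5 - (-2091 - 2*(-157)²) = 5 - (-2091 - 2*24649) = 5 - (-2091 - 1*49298) = 5 - (-2091 - 49298) = 5 - 1*(-51389) = 5 + 51389 = 51394)
n(99, 1/(-40 + d)) - X = 3*99/(-40 + 208) - 1*51394 = 3*99/168 - 51394 = 3*99*(1/168) - 51394 = 99/56 - 51394 = -2877965/56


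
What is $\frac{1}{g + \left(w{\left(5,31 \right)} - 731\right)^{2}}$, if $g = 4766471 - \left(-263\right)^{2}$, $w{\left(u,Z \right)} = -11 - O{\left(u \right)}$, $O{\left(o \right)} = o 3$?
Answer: $\frac{1}{5270351} \approx 1.8974 \cdot 10^{-7}$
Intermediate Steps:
$O{\left(o \right)} = 3 o$
$w{\left(u,Z \right)} = -11 - 3 u$
$g = 4697302$ ($g = 4766471 - 69169 = 4697302$)
$\frac{1}{g + \left(w{\left(5,31 \right)} - 731\right)^{2}} = \frac{1}{4697302 + \left(\left(-11 - 15\right) - 731\right)^{2}} = \frac{1}{4697302 + \left(-26 - 731\right)^{2}} = \frac{1}{4697302 + \left(-757\right)^{2}} = \frac{1}{4697302 + 573049} = \frac{1}{5270351}$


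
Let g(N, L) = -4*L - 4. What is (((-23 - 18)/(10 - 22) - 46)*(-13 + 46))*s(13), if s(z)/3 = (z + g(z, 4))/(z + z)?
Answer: 118041/104 ≈ 1135.0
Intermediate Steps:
g(N, L) = -4 - 4*L
s(z) = 3*(-20 + z)/(2*z) (s(z) = 3*((z + (-4 - 4*4))/(z + z)) = 3*((z + (-4 - 16))/((2*z))) = 3*((z - 20)*(1/(2*z))) = 3*((-20 + z)*(1/(2*z))) = 3*((-20 + z)/(2*z)) = 3*(-20 + z)/(2*z))
(((-23 - 18)/(10 - 22) - 46)*(-13 + 46))*s(13) = (((-23 - 18)/(10 - 22) - 46)*(-13 + 46))*(3/2 - 30/13) = ((-41/(-12) - 46)*33)*(3/2 - 30*1/13) = ((-41*(-1/12) - 46)*33)*(3/2 - 30/13) = ((41/12 - 46)*33)*(-21/26) = -511/12*33*(-21/26) = -5621/4*(-21/26) = 118041/104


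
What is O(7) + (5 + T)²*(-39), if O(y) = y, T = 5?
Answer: -3893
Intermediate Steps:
O(7) + (5 + T)²*(-39) = 7 + (5 + 5)²*(-39) = 7 + 10²*(-39) = 7 + 100*(-39) = 7 - 3900 = -3893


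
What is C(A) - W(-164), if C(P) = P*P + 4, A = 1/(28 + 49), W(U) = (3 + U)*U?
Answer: -156525599/5929 ≈ -26400.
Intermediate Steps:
W(U) = U*(3 + U)
A = 1/77 ≈ 0.012987
C(P) = 4 + P² (C(P) = P² + 4 = 4 + P²)
C(A) - W(-164) = (4 + (1/77)²) - (-164)*(3 - 164) = (4 + 1/5929) - (-164)*(-161) = 23717/5929 - 1*26404 = 23717/5929 - 26404 = -156525599/5929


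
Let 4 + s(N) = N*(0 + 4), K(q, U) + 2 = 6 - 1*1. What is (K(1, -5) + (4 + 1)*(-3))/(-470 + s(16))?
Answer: 6/205 ≈ 0.029268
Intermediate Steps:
K(q, U) = 3 (K(q, U) = -2 + (6 - 1*1) = -2 + (6 - 1) = -2 + 5 = 3)
s(N) = -4 + 4*N (s(N) = -4 + N*(0 + 4) = -4 + N*4 = -4 + 4*N)
(K(1, -5) + (4 + 1)*(-3))/(-470 + s(16)) = (3 + (4 + 1)*(-3))/(-470 + (-4 + 4*16)) = (3 + 5*(-3))/(-470 + (-4 + 64)) = (3 - 15)/(-470 + 60) = -12/(-410) = -12*(-1/410) = 6/205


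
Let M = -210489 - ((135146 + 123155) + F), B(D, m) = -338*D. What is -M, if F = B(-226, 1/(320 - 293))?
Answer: 545178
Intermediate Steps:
F = 76388 (F = -338*(-226) = 76388)
M = -545178 (M = -210489 - ((135146 + 123155) + 76388) = -210489 - (258301 + 76388) = -210489 - 1*334689 = -210489 - 334689 = -545178)
-M = -1*(-545178) = 545178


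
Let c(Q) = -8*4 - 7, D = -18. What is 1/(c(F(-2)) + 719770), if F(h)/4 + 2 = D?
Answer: 1/719731 ≈ 1.3894e-6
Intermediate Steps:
F(h) = -80 (F(h) = -8 + 4*(-18) = -8 - 72 = -80)
c(Q) = -39 (c(Q) = -32 - 7 = -39)
1/(c(F(-2)) + 719770) = 1/(-39 + 719770) = 1/719731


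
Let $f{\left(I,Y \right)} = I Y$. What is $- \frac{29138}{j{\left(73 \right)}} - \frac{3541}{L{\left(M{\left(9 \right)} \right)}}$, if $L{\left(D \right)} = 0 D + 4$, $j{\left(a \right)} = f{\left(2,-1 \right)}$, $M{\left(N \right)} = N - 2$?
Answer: $\frac{54735}{4} \approx 13684.0$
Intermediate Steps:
$M{\left(N \right)} = -2 + N$
$j{\left(a \right)} = -2$ ($j{\left(a \right)} = 2 \left(-1\right) = -2$)
$L{\left(D \right)} = 4$ ($L{\left(D \right)} = 0 + 4 = 4$)
$- \frac{29138}{j{\left(73 \right)}} - \frac{3541}{L{\left(M{\left(9 \right)} \right)}} = - \frac{29138}{-2} - \frac{3541}{4} = \left(-29138\right) \left(- \frac{1}{2}\right) - \frac{3541}{4} = 14569 - \frac{3541}{4} = \frac{54735}{4}$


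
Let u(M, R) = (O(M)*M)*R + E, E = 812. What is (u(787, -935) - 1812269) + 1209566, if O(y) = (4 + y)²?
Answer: -460404837336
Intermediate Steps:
u(M, R) = 812 + M*R*(4 + M)² (u(M, R) = ((4 + M)²*M)*R + 812 = (M*(4 + M)²)*R + 812 = M*R*(4 + M)² + 812 = 812 + M*R*(4 + M)²)
(u(787, -935) - 1812269) + 1209566 = ((812 + 787*(-935)*(4 + 787)²) - 1812269) + 1209566 = ((812 + 787*(-935)*791²) - 1812269) + 1209566 = ((812 + 787*(-935)*625681) - 1812269) + 1209566 = ((812 - 460404235445) - 1812269) + 1209566 = (-460404234633 - 1812269) + 1209566 = -460406046902 + 1209566 = -460404837336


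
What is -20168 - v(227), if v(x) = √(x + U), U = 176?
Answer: -20168 - √403 ≈ -20188.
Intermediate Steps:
v(x) = √(176 + x) (v(x) = √(x + 176) = √(176 + x))
-20168 - v(227) = -20168 - √(176 + 227) = -20168 - √403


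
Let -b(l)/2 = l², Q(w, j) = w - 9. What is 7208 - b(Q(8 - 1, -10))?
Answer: 7216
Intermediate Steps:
Q(w, j) = -9 + w
b(l) = -2*l²
7208 - b(Q(8 - 1, -10)) = 7208 - (-2)*(-9 + (8 - 1))² = 7208 - (-2)*(-9 + 7)² = 7208 - (-2)*(-2)² = 7208 - (-2)*4 = 7208 - 1*(-8) = 7208 + 8 = 7216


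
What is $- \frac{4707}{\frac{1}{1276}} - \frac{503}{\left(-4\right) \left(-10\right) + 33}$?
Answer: $- \frac{438448139}{73} \approx -6.0061 \cdot 10^{6}$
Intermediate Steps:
$- \frac{4707}{\frac{1}{1276}} - \frac{503}{\left(-4\right) \left(-10\right) + 33} = - 4707 \frac{1}{\frac{1}{1276}} - \frac{503}{40 + 33} = \left(-4707\right) 1276 - \frac{503}{73} = -6006132 - \frac{503}{73} = - \frac{438448139}{73}$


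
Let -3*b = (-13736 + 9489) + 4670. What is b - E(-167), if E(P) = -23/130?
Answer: -18307/130 ≈ -140.82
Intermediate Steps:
E(P) = -23/130 (E(P) = -23*1/130 = -23/130)
b = -141 (b = -((-13736 + 9489) + 4670)/3 = -(-4247 + 4670)/3 = -1/3*423 = -141)
b - E(-167) = -141 - 1*(-23/130) = -141 + 23/130 = -18307/130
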